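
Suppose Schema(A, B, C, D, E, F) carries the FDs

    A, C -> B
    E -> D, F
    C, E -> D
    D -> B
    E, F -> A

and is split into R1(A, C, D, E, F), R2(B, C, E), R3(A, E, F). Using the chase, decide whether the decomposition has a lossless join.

Chase test. Columns are A, B, C, D, E, F; row i has aⱼ where attribute j ∈ Ri, else bᵢⱼ.
Initial tableau (one row per fragment):
  row 1: a1 b12 a3 a4 a5 a6
  row 2: b21 a2 a3 b24 a5 b26
  row 3: a1 b32 b33 b34 a5 a6
Rows 1 and 2 agree on E; apply E→D, F and equate their D, F entries.
Rows 1 and 3 agree on E; apply E→D, F and equate their D, F entries.
Rows 1 and 2 agree on D; apply D→B and equate their B entries.
Rows 1 and 3 agree on D; apply D→B and equate their B entries.
Rows 1 and 2 agree on E, F; apply E, F→A and equate their A entries.
Row 1 is now all distinguished symbols — the join is lossless.

Yes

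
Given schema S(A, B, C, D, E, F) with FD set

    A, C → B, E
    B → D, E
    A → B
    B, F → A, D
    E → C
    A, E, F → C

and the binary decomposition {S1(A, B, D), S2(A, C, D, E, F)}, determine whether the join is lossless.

Common attributes: S1 ∩ S2 = {A, D}.
Closure of {A, D}: A → B applies, adding B; B → D, E applies, adding E; E → C applies, adding C. So (A, D)⁺ = {A, B, C, D, E}.
This closure contains every attribute of S1, so S1 ∩ S2 → S1. The join is lossless.

Yes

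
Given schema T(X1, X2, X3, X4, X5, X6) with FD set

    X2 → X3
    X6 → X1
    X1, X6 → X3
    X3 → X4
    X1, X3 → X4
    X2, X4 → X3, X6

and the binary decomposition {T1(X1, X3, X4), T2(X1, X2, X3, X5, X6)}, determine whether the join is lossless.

Common attributes: T1 ∩ T2 = {X1, X3}.
Closure of {X1, X3}: X3 → X4 applies, adding X4. So (X1, X3)⁺ = {X1, X3, X4}.
This closure contains every attribute of T1, so T1 ∩ T2 → T1. The join is lossless.

Yes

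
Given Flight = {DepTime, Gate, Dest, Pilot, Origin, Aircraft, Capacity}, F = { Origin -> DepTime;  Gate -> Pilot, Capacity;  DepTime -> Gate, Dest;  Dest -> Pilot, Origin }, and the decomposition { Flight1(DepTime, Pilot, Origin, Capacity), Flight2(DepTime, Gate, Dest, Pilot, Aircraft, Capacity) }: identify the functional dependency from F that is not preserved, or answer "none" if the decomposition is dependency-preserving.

none

Origin → DepTime lies within Flight1.
Gate → Pilot, Capacity lies within Flight2.
DepTime → Gate, Dest lies within Flight2.
Dest → Pilot, Origin: restricted closure across fragments reaches Pilot, Origin.
Every dependency is enforceable on the fragments, so the decomposition is dependency-preserving.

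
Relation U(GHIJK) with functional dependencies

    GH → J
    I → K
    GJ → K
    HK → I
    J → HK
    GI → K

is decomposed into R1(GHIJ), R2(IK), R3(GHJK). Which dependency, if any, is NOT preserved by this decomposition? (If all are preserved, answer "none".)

Check HK → I: no single fragment contains all of {HIK}, and the restricted closure of {HK} across the fragments never reaches {I}.
GH → J is preserved.
I → K is preserved.
GJ → K is preserved.
J → HK is preserved.
GI → K is preserved.

HK → I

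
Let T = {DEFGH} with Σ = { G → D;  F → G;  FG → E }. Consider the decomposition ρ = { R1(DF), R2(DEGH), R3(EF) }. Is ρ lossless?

No

Chase test. Columns are DEFGH; row i has aⱼ where attribute j ∈ Ri, else bᵢⱼ.
Initial tableau (one row per fragment):
  row 1: a1 b12 a3 b14 b15
  row 2: a1 a2 b23 a4 a5
  row 3: b31 a2 a3 b34 b35
Rows 1 and 3 agree on F; apply F→G and equate their G entries.
Rows 1 and 3 agree on FG; apply FG→E and equate their E entries.
Rows 1 and 3 agree on G; apply G→D and equate their D entries.
No row becomes fully distinguished — the join is lossy.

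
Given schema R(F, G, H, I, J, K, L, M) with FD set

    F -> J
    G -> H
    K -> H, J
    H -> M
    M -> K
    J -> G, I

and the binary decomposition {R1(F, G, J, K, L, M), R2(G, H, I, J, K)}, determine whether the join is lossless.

Common attributes: R1 ∩ R2 = {G, J, K}.
Closure of {G, J, K}: G → H applies, adding H; H → M applies, adding M; J → G, I applies, adding I. So (G, J, K)⁺ = {G, H, I, J, K, M}.
This closure contains every attribute of R2, so R1 ∩ R2 → R2. The join is lossless.

Yes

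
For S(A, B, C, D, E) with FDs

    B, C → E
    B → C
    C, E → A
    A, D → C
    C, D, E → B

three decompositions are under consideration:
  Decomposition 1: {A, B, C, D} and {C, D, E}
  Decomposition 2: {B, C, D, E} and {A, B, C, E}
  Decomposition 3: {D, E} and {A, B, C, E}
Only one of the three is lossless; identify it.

Decomposition 2

Decomposition 1: common = {C, D}, closure = {C, D} → lossy.
Decomposition 2: common = {B, C, E}, closure = {A, B, C, E} → lossless.
Decomposition 3: common = {E}, closure = {E} → lossy.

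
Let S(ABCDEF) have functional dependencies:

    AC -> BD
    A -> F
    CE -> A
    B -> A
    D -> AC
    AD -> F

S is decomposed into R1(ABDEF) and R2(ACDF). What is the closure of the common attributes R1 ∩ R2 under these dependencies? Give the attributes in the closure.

R1 ∩ R2 = {ADF}.
D → AC applies, adding C
AC → BD applies, adding B
Closure: {ABCDF}.

ABCDF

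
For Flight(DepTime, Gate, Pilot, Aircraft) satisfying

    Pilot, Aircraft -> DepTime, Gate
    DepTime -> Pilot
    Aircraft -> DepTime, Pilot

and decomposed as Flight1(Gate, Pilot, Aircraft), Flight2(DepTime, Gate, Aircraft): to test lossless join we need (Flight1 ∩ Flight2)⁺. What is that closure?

DepTime, Gate, Pilot, Aircraft

Flight1 ∩ Flight2 = {Gate, Aircraft}.
Aircraft → DepTime, Pilot applies, adding DepTime, Pilot
Closure: {DepTime, Gate, Pilot, Aircraft}.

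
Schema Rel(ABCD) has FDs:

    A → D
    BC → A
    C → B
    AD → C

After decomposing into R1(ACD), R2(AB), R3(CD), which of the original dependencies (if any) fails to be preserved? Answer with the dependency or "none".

none

A → D lies within R1.
BC → A: restricted closure across fragments reaches A.
C → B: restricted closure across fragments reaches B.
AD → C lies within R1.
Every dependency is enforceable on the fragments, so the decomposition is dependency-preserving.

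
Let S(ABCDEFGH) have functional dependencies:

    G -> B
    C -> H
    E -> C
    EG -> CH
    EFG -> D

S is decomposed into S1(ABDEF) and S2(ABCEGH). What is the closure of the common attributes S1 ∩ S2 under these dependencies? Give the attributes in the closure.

ABCEH

S1 ∩ S2 = {ABE}.
E → C applies, adding C
C → H applies, adding H
Closure: {ABCEH}.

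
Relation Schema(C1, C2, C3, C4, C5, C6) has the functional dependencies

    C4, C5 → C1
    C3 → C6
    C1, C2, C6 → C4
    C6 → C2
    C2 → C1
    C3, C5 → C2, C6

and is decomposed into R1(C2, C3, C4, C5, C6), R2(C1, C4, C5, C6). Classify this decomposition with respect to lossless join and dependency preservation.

lossless but not dependency-preserving

Lossless test: (C4, C5, C6)⁺ = {C1, C2, C4, C5, C6}, which contains all of one fragment — lossless.
Dependency preservation: the restricted closure of {C2} across the fragments never reaches {C1}, so C2 → C1 cannot be enforced without a join — not preserved.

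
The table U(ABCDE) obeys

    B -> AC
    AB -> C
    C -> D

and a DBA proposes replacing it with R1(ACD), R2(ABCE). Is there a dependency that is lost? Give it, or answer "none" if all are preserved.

none

B → AC lies within R2.
AB → C lies within R2.
C → D lies within R1.
Every dependency is enforceable on the fragments, so the decomposition is dependency-preserving.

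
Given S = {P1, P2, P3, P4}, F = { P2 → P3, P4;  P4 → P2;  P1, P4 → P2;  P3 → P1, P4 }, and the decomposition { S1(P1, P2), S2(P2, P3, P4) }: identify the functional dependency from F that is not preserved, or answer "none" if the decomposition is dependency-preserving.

P2 → P3, P4 lies within S2.
P4 → P2 lies within S2.
P1, P4 → P2: restricted closure across fragments reaches P2.
P3 → P1, P4: restricted closure across fragments reaches P1, P4.
Every dependency is enforceable on the fragments, so the decomposition is dependency-preserving.

none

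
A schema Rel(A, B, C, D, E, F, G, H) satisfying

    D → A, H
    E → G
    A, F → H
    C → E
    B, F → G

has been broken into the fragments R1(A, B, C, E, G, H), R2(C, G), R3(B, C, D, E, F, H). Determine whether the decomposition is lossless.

No

Chase test. Columns are A, B, C, D, E, F, G, H; row i has aⱼ where attribute j ∈ Ri, else bᵢⱼ.
Initial tableau (one row per fragment):
  row 1: a1 a2 a3 b14 a5 b16 a7 a8
  row 2: b21 b22 a3 b24 b25 b26 a7 b28
  row 3: b31 a2 a3 a4 a5 a6 b37 a8
Rows 1 and 3 agree on E; apply E→G and equate their G entries.
Rows 1 and 2 agree on C; apply C→E and equate their E entries.
No row becomes fully distinguished — the join is lossy.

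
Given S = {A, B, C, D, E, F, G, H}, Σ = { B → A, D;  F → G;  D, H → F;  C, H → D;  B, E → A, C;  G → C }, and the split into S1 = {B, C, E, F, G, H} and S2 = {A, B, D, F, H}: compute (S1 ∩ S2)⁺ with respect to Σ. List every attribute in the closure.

S1 ∩ S2 = {B, F, H}.
B → A, D applies, adding A, D
F → G applies, adding G
G → C applies, adding C
Closure: {A, B, C, D, F, G, H}.

A, B, C, D, F, G, H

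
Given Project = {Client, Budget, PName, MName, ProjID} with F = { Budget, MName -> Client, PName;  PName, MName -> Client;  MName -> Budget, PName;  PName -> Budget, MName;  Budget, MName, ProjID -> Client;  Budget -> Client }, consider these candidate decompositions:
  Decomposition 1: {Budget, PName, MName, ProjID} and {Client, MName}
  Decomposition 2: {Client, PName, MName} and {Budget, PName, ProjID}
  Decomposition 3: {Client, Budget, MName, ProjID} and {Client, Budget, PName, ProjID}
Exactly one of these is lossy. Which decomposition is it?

Decomposition 1: common = {MName}, closure = {Client, Budget, PName, MName} → lossless.
Decomposition 2: common = {PName}, closure = {Client, Budget, PName, MName} → lossless.
Decomposition 3: common = {Client, Budget, ProjID}, closure = {Client, Budget, ProjID} → lossy.

Decomposition 3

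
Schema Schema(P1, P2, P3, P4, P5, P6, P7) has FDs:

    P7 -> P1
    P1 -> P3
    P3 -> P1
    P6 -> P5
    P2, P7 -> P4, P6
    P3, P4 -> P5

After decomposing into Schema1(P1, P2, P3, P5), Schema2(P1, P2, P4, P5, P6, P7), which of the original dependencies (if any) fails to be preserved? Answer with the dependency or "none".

none

P7 → P1 lies within Schema2.
P1 → P3 lies within Schema1.
P3 → P1 lies within Schema1.
P6 → P5 lies within Schema2.
P2, P7 → P4, P6 lies within Schema2.
P3, P4 → P5: restricted closure across fragments reaches P5.
Every dependency is enforceable on the fragments, so the decomposition is dependency-preserving.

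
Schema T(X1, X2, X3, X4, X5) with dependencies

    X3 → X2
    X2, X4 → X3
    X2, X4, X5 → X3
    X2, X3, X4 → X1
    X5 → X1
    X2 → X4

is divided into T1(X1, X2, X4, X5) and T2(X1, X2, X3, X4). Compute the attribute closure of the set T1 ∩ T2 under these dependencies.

X1, X2, X3, X4

T1 ∩ T2 = {X1, X2, X4}.
X2, X4 → X3 applies, adding X3
Closure: {X1, X2, X3, X4}.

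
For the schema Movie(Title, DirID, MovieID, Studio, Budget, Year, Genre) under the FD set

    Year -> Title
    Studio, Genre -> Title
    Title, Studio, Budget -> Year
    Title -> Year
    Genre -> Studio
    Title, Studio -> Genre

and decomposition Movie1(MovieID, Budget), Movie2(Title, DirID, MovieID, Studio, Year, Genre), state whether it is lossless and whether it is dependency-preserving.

lossy but dependency-preserving

Lossless test: (MovieID)⁺ = {MovieID}, which is a superkey of neither fragment — lossy.
Dependency preservation: Title, Studio, Budget → Year is not contained in any single fragment, but the restricted closure of its left-hand side across the fragments still reaches the right-hand side; the remaining FDs each lie inside some fragment. All dependencies are preserved.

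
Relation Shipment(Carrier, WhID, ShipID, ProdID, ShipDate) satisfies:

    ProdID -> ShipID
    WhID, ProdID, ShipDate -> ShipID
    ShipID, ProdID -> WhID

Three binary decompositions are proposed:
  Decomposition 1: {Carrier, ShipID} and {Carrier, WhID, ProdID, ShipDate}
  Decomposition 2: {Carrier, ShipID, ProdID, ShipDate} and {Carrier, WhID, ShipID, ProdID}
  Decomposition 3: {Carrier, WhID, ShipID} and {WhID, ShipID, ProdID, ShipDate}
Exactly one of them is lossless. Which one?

Decomposition 2

Decomposition 1: common = {Carrier}, closure = {Carrier} → lossy.
Decomposition 2: common = {Carrier, ShipID, ProdID}, closure = {Carrier, WhID, ShipID, ProdID} → lossless.
Decomposition 3: common = {WhID, ShipID}, closure = {WhID, ShipID} → lossy.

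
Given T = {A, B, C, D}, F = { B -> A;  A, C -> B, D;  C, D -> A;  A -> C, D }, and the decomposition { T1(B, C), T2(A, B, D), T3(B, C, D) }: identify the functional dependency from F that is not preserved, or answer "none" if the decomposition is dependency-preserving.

B → A lies within T2.
A, C → B, D: restricted closure across fragments reaches B, D.
C, D → A: restricted closure across fragments reaches A.
A → C, D: restricted closure across fragments reaches C, D.
Every dependency is enforceable on the fragments, so the decomposition is dependency-preserving.

none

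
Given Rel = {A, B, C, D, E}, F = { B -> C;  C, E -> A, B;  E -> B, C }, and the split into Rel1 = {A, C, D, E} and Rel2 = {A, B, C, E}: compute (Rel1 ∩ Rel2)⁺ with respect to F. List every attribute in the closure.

A, B, C, E

Rel1 ∩ Rel2 = {A, C, E}.
C, E → A, B applies, adding B
Closure: {A, B, C, E}.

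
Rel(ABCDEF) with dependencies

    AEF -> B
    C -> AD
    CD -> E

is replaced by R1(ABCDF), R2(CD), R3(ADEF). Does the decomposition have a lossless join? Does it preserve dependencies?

lossy and not dependency-preserving

Lossless test (chase): Rows 1 and 2 agree on C; apply C→AD and equate their AD entries. Rows 1 and 2 agree on CD; apply CD→E and equate their E entries. No row becomes fully distinguished — the join is lossy.
Dependency preservation: the restricted closure of {AEF} across the fragments never reaches {B}, so AEF → B cannot be enforced without a join — not preserved.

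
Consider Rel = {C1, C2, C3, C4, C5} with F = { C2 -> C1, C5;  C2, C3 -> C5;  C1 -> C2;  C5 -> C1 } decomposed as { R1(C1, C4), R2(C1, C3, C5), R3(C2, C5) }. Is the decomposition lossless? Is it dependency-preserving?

Lossless test (chase): Rows 1 and 2 agree on C1; apply C1→C2 and equate their C2 entries. Rows 2 and 3 agree on C5; apply C5→C1 and equate their C1 entries. Rows 1 and 2 agree on C2; apply C2→C1, C5 and equate their C1, C5 entries. Rows 1 and 3 agree on C1; apply C1→C2 and equate their C2 entries. No row becomes fully distinguished — the join is lossy.
Dependency preservation: C2 → C1, C5; C2, C3 → C5; C1 → C2 are not contained in any single fragment, but the restricted closure of each left-hand side across the fragments still reaches the right-hand side; the remaining FDs each lie inside some fragment. All dependencies are preserved.

lossy but dependency-preserving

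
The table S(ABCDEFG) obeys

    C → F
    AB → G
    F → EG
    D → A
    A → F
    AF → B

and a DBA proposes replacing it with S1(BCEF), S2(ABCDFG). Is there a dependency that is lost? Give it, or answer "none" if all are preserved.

C → F lies within S1.
AB → G lies within S2.
F → EG: restricted closure across fragments reaches EG.
D → A lies within S2.
A → F lies within S2.
AF → B lies within S2.
Every dependency is enforceable on the fragments, so the decomposition is dependency-preserving.

none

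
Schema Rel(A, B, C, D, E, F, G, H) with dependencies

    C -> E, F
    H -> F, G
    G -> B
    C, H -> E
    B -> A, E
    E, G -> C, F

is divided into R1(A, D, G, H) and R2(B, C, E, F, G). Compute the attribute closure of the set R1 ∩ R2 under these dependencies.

R1 ∩ R2 = {G}.
G → B applies, adding B
B → A, E applies, adding A, E
E, G → C, F applies, adding C, F
Closure: {A, B, C, E, F, G}.

A, B, C, E, F, G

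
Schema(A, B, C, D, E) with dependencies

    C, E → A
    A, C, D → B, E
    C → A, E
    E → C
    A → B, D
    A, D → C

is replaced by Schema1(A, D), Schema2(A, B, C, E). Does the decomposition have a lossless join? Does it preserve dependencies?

Lossless test: (A)⁺ = {A, B, C, D, E}, which contains all of one fragment — lossless.
Dependency preservation: A, C, D → B, E; A → B, D; A, D → C are not contained in any single fragment, but the restricted closure of each left-hand side across the fragments still reaches the right-hand side; the remaining FDs each lie inside some fragment. All dependencies are preserved.

lossless and dependency-preserving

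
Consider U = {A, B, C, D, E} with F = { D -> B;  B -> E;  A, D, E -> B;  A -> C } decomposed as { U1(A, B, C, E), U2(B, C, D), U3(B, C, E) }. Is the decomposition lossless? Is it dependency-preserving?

lossy but dependency-preserving

Lossless test (chase): Rows 1 and 2 agree on B; apply B→E and equate their E entries. No row becomes fully distinguished — the join is lossy.
Dependency preservation: A, D, E → B is not contained in any single fragment, but the restricted closure of its left-hand side across the fragments still reaches the right-hand side; the remaining FDs each lie inside some fragment. All dependencies are preserved.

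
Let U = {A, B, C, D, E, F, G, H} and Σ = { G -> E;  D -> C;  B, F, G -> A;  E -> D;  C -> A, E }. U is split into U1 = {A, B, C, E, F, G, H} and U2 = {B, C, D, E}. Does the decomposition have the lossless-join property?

Yes

Common attributes: U1 ∩ U2 = {B, C, E}.
Closure of {B, C, E}: E → D applies, adding D; C → A, E applies, adding A. So (B, C, E)⁺ = {A, B, C, D, E}.
This closure contains every attribute of U2, so U1 ∩ U2 → U2. The join is lossless.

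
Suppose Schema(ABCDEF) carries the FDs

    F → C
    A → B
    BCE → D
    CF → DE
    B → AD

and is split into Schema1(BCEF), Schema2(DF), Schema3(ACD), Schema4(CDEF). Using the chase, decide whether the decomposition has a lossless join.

Chase test. Columns are ABCDEF; row i has aⱼ where attribute j ∈ Schemai, else bᵢⱼ.
Initial tableau (one row per fragment):
  row 1: b11 a2 a3 b14 a5 a6
  row 2: b21 b22 b23 a4 b25 a6
  row 3: a1 b32 a3 a4 b35 b36
  row 4: b41 b42 a3 a4 a5 a6
Rows 1 and 2 agree on F; apply F→C and equate their C entries.
Rows 1 and 2 agree on CF; apply CF→DE and equate their DE entries.
No row becomes fully distinguished — the join is lossy.

No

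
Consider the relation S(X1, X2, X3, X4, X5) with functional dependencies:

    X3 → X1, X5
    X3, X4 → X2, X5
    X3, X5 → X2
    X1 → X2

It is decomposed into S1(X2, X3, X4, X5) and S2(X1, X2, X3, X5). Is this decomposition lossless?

Common attributes: S1 ∩ S2 = {X2, X3, X5}.
Closure of {X2, X3, X5}: X3 → X1, X5 applies, adding X1. So (X2, X3, X5)⁺ = {X1, X2, X3, X5}.
This closure contains every attribute of S2, so S1 ∩ S2 → S2. The join is lossless.

Yes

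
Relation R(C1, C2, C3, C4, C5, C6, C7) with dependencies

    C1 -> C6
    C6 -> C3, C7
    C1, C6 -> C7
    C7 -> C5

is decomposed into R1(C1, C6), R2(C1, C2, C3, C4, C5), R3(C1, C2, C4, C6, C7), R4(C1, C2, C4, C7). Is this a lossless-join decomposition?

Chase test. Columns are C1, C2, C3, C4, C5, C6, C7; row i has aⱼ where attribute j ∈ Ri, else bᵢⱼ.
Initial tableau (one row per fragment):
  row 1: a1 b12 b13 b14 b15 a6 b17
  row 2: a1 a2 a3 a4 a5 b26 b27
  row 3: a1 a2 b33 a4 b35 a6 a7
  row 4: a1 a2 b43 a4 b45 b46 a7
Rows 1 and 2 agree on C1; apply C1→C6 and equate their C6 entries.
Rows 1 and 4 agree on C1; apply C1→C6 and equate their C6 entries.
Rows 1 and 2 agree on C6; apply C6→C3, C7 and equate their C3, C7 entries.
Rows 1 and 3 agree on C6; apply C6→C3, C7 and equate their C3, C7 entries.
Rows 1 and 4 agree on C6; apply C6→C3, C7 and equate their C3, C7 entries.
Rows 1 and 2 agree on C7; apply C7→C5 and equate their C5 entries.
Rows 1 and 3 agree on C7; apply C7→C5 and equate their C5 entries.
Rows 1 and 4 agree on C7; apply C7→C5 and equate their C5 entries.
Row 2 is now all distinguished symbols — the join is lossless.

Yes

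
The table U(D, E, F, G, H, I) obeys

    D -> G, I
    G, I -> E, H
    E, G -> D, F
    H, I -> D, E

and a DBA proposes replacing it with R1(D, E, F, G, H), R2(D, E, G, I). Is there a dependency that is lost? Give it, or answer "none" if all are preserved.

Check H, I → D, E: no single fragment contains all of {D, E, H, I}, and the restricted closure of {H, I} across the fragments never reaches {D, E}.
D → G, I is preserved.
G, I → E, H is preserved.
E, G → D, F is preserved.

H, I -> D, E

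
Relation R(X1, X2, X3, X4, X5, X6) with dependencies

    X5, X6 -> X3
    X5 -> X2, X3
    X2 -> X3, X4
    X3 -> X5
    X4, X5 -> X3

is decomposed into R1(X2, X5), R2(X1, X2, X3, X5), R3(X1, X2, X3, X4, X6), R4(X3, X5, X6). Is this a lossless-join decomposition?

Yes

Chase test. Columns are X1, X2, X3, X4, X5, X6; row i has aⱼ where attribute j ∈ Ri, else bᵢⱼ.
Initial tableau (one row per fragment):
  row 1: b11 a2 b13 b14 a5 b16
  row 2: a1 a2 a3 b24 a5 b26
  row 3: a1 a2 a3 a4 b35 a6
  row 4: b41 b42 a3 b44 a5 a6
Rows 1 and 2 agree on X5; apply X5→X2, X3 and equate their X2, X3 entries.
Rows 1 and 4 agree on X5; apply X5→X2, X3 and equate their X2, X3 entries.
Rows 1 and 2 agree on X2; apply X2→X3, X4 and equate their X3, X4 entries.
Rows 1 and 3 agree on X2; apply X2→X3, X4 and equate their X3, X4 entries.
Rows 1 and 4 agree on X2; apply X2→X3, X4 and equate their X3, X4 entries.
Rows 1 and 3 agree on X3; apply X3→X5 and equate their X5 entries.
Row 3 is now all distinguished symbols — the join is lossless.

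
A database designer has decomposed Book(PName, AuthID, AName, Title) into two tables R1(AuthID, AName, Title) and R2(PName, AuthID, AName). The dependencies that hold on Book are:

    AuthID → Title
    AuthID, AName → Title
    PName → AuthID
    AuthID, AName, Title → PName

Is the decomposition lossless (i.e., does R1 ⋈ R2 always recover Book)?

Common attributes: R1 ∩ R2 = {AuthID, AName}.
Closure of {AuthID, AName}: AuthID → Title applies, adding Title; AuthID, AName, Title → PName applies, adding PName. So (AuthID, AName)⁺ = {PName, AuthID, AName, Title}.
This closure contains every attribute of R1, so R1 ∩ R2 → R1. The join is lossless.

Yes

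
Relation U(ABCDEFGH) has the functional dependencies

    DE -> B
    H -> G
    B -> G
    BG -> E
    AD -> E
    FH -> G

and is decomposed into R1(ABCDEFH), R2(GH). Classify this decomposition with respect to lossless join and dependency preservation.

lossless but not dependency-preserving

Lossless test: (H)⁺ = {GH}, which contains all of one fragment — lossless.
Dependency preservation: the restricted closure of {B} across the fragments never reaches {G}, so B → G cannot be enforced without a join — not preserved.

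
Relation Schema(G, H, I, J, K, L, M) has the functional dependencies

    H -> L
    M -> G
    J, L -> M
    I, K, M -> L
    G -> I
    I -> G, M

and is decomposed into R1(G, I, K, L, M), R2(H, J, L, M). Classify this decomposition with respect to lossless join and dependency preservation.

lossy but dependency-preserving

Lossless test: (L, M)⁺ = {G, I, L, M}, which is a superkey of neither fragment — lossy.
Dependency preservation: every FD's attributes lie within a single fragment, so each can be enforced locally — preserved.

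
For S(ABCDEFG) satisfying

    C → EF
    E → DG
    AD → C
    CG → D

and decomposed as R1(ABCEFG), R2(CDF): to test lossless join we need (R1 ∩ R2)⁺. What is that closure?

R1 ∩ R2 = {CF}.
C → EF applies, adding E
E → DG applies, adding DG
Closure: {CDEFG}.

CDEFG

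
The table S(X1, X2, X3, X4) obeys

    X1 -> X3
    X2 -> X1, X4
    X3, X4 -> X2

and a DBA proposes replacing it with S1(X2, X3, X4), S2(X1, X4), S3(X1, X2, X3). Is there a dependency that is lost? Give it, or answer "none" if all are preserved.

X1 → X3 lies within S3.
X2 → X1, X4: restricted closure across fragments reaches X1, X4.
X3, X4 → X2 lies within S1.
Every dependency is enforceable on the fragments, so the decomposition is dependency-preserving.

none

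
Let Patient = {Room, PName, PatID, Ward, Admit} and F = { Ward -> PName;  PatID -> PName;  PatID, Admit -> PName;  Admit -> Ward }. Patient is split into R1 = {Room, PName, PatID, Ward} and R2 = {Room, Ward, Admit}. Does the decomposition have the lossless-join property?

No

Common attributes: R1 ∩ R2 = {Room, Ward}.
Closure of {Room, Ward}: Ward → PName applies, adding PName. So (Room, Ward)⁺ = {Room, PName, Ward}.
The closure contains neither all of R1 = {Room, PName, PatID, Ward} nor all of R2 = {Room, Ward, Admit}, so the common attributes are not a superkey of either fragment. The join is lossy.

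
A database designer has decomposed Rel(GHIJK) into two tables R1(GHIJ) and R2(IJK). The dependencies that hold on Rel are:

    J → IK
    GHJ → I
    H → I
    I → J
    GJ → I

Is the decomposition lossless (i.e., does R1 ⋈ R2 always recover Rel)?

Yes

Common attributes: R1 ∩ R2 = {IJ}.
Closure of {IJ}: J → IK applies, adding K. So (IJ)⁺ = {IJK}.
This closure contains every attribute of R2, so R1 ∩ R2 → R2. The join is lossless.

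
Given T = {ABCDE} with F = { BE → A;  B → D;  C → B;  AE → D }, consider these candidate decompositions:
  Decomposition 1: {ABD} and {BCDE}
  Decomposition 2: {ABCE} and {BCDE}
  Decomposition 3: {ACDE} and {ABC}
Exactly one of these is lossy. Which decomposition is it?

Decomposition 1

Decomposition 1: common = {BD}, closure = {BD} → lossy.
Decomposition 2: common = {BCE}, closure = {ABCDE} → lossless.
Decomposition 3: common = {AC}, closure = {ABCD} → lossless.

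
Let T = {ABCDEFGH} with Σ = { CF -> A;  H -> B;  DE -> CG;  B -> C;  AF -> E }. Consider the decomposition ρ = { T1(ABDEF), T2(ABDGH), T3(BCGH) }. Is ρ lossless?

No

Chase test. Columns are ABCDEFGH; row i has aⱼ where attribute j ∈ Ti, else bᵢⱼ.
Initial tableau (one row per fragment):
  row 1: a1 a2 b13 a4 a5 a6 b17 b18
  row 2: a1 a2 b23 a4 b25 b26 a7 a8
  row 3: b31 a2 a3 b34 b35 b36 a7 a8
Rows 1 and 2 agree on B; apply B→C and equate their C entries.
Rows 1 and 3 agree on B; apply B→C and equate their C entries.
No row becomes fully distinguished — the join is lossy.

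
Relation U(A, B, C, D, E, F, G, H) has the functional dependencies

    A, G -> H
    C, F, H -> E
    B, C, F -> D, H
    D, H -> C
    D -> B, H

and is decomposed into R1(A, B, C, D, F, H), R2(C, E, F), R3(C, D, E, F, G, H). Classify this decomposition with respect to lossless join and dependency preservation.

Lossless test (chase): Rows 1 and 3 agree on C, F, H; apply C, F, H→E and equate their E entries. Rows 1 and 3 agree on D; apply D→B, H and equate their B, H entries. No row becomes fully distinguished — the join is lossy.
Dependency preservation: the restricted closure of {A, G} across the fragments never reaches {H}, so A, G → H cannot be enforced without a join — not preserved.

lossy and not dependency-preserving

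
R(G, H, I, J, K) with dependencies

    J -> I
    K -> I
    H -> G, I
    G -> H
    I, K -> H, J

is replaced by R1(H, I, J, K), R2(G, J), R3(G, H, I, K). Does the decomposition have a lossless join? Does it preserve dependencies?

lossless and dependency-preserving

Lossless test (chase): Rows 1 and 2 agree on J; apply J→I and equate their I entries. Rows 1 and 3 agree on H; apply H→G, I and equate their G, I entries. Rows 1 and 2 agree on G; apply G→H and equate their H entries. Rows 1 and 3 agree on I, K; apply I, K→H, J and equate their H, J entries. Row 1 is now all distinguished symbols — the join is lossless.
Dependency preservation: every FD's attributes lie within a single fragment, so each can be enforced locally — preserved.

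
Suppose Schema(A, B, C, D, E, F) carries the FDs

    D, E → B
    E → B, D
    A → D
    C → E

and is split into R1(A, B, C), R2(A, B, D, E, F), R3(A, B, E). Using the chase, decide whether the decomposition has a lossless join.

No

Chase test. Columns are A, B, C, D, E, F; row i has aⱼ where attribute j ∈ Ri, else bᵢⱼ.
Initial tableau (one row per fragment):
  row 1: a1 a2 a3 b14 b15 b16
  row 2: a1 a2 b23 a4 a5 a6
  row 3: a1 a2 b33 b34 a5 b36
Rows 2 and 3 agree on E; apply E→B, D and equate their B, D entries.
Rows 1 and 2 agree on A; apply A→D and equate their D entries.
No row becomes fully distinguished — the join is lossy.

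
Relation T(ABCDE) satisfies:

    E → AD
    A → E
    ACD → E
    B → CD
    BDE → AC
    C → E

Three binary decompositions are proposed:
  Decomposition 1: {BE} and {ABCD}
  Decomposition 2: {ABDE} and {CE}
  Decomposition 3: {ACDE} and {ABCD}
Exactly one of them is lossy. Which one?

Decomposition 2

Decomposition 1: common = {B}, closure = {ABCDE} → lossless.
Decomposition 2: common = {E}, closure = {ADE} → lossy.
Decomposition 3: common = {ACD}, closure = {ACDE} → lossless.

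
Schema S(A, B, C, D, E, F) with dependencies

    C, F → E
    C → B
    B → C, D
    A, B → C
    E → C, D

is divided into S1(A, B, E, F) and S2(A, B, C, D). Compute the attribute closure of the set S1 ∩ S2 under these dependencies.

A, B, C, D

S1 ∩ S2 = {A, B}.
B → C, D applies, adding C, D
Closure: {A, B, C, D}.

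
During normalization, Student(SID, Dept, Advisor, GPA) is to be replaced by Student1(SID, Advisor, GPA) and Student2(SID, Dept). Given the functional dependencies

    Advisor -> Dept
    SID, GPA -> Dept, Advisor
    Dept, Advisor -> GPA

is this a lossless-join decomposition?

No

Common attributes: Student1 ∩ Student2 = {SID}.
No dependency enlarges {SID}, so (SID)⁺ = {SID}.
The closure contains neither all of Student1 = {SID, Advisor, GPA} nor all of Student2 = {SID, Dept}, so the common attributes are not a superkey of either fragment. The join is lossy.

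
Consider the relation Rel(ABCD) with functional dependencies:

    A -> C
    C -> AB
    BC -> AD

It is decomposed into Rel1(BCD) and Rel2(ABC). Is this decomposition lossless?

Yes

Common attributes: Rel1 ∩ Rel2 = {BC}.
Closure of {BC}: C → AB applies, adding A; BC → AD applies, adding D. So (BC)⁺ = {ABCD}.
This closure contains every attribute of Rel1, so Rel1 ∩ Rel2 → Rel1. The join is lossless.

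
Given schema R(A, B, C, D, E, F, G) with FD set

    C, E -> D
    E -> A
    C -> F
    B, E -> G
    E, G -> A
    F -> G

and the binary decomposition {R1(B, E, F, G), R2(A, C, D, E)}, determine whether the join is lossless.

Common attributes: R1 ∩ R2 = {E}.
Closure of {E}: E → A applies, adding A. So (E)⁺ = {A, E}.
The closure contains neither all of R1 = {B, E, F, G} nor all of R2 = {A, C, D, E}, so the common attributes are not a superkey of either fragment. The join is lossy.

No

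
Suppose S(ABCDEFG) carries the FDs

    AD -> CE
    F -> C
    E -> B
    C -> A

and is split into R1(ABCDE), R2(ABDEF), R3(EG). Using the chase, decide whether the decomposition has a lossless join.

No

Chase test. Columns are ABCDEFG; row i has aⱼ where attribute j ∈ Ri, else bᵢⱼ.
Initial tableau (one row per fragment):
  row 1: a1 a2 a3 a4 a5 b16 b17
  row 2: a1 a2 b23 a4 a5 a6 b27
  row 3: b31 b32 b33 b34 a5 b36 a7
Rows 1 and 2 agree on AD; apply AD→CE and equate their CE entries.
Rows 1 and 3 agree on E; apply E→B and equate their B entries.
No row becomes fully distinguished — the join is lossy.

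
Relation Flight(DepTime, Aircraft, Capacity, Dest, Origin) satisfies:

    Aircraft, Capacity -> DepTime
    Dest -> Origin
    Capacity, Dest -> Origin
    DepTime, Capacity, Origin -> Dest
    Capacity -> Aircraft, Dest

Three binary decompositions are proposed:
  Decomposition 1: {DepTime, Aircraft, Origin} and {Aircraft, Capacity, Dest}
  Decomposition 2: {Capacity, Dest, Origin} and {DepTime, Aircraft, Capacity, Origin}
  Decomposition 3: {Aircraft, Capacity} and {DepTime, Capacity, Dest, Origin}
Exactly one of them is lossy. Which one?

Decomposition 1

Decomposition 1: common = {Aircraft}, closure = {Aircraft} → lossy.
Decomposition 2: common = {Capacity, Origin}, closure = {DepTime, Aircraft, Capacity, Dest, Origin} → lossless.
Decomposition 3: common = {Capacity}, closure = {DepTime, Aircraft, Capacity, Dest, Origin} → lossless.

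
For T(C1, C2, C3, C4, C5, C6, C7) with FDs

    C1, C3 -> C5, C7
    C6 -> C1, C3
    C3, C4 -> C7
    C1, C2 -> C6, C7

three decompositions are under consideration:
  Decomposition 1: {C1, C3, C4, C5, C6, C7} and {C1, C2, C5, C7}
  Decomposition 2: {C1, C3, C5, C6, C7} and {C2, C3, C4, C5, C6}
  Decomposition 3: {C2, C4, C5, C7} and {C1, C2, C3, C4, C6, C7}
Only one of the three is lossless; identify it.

Decomposition 2

Decomposition 1: common = {C1, C5, C7}, closure = {C1, C5, C7} → lossy.
Decomposition 2: common = {C3, C5, C6}, closure = {C1, C3, C5, C6, C7} → lossless.
Decomposition 3: common = {C2, C4, C7}, closure = {C2, C4, C7} → lossy.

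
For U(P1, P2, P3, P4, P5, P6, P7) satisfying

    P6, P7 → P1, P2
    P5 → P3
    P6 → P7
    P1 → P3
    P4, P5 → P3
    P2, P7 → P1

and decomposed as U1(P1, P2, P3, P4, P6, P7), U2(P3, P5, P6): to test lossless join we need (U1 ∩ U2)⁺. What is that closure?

U1 ∩ U2 = {P3, P6}.
P6 → P7 applies, adding P7
P6, P7 → P1, P2 applies, adding P1, P2
Closure: {P1, P2, P3, P6, P7}.

P1, P2, P3, P6, P7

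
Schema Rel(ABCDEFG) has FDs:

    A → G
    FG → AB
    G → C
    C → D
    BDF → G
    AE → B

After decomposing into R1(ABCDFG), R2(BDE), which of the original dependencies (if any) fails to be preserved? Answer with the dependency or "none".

AE → B

Check AE → B: no single fragment contains all of {ABE}, and the restricted closure of {AE} across the fragments never reaches {B}.
A → G is preserved.
FG → AB is preserved.
G → C is preserved.
C → D is preserved.
BDF → G is preserved.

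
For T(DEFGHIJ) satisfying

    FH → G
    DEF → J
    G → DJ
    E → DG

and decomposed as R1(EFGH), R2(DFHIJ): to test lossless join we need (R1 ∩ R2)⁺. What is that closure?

DFGHJ

R1 ∩ R2 = {FH}.
FH → G applies, adding G
G → DJ applies, adding DJ
Closure: {DFGHJ}.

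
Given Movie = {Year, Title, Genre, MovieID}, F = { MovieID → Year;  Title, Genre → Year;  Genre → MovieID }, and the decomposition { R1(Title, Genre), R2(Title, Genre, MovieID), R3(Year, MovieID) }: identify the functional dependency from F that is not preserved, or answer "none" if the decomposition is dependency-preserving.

MovieID → Year lies within R3.
Title, Genre → Year: restricted closure across fragments reaches Year.
Genre → MovieID lies within R2.
Every dependency is enforceable on the fragments, so the decomposition is dependency-preserving.

none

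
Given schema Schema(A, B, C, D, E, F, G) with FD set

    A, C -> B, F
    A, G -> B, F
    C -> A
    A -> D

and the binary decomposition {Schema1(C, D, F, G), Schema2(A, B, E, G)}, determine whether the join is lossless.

Common attributes: Schema1 ∩ Schema2 = {G}.
No dependency enlarges {G}, so (G)⁺ = {G}.
The closure contains neither all of Schema1 = {C, D, F, G} nor all of Schema2 = {A, B, E, G}, so the common attributes are not a superkey of either fragment. The join is lossy.

No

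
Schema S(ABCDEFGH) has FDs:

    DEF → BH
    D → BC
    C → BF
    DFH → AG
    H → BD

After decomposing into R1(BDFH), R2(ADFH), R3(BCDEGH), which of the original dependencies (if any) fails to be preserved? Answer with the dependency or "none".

Check C → BF: no single fragment contains all of {BCF}, and the restricted closure of {C} across the fragments never reaches {BF}.
DEF → BH is preserved.
D → BC is preserved.
DFH → AG is preserved.
H → BD is preserved.

C → BF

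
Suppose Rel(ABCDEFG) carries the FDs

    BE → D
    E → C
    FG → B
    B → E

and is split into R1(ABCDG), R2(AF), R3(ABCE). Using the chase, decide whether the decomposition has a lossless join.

No

Chase test. Columns are ABCDEFG; row i has aⱼ where attribute j ∈ Ri, else bᵢⱼ.
Initial tableau (one row per fragment):
  row 1: a1 a2 a3 a4 b15 b16 a7
  row 2: a1 b22 b23 b24 b25 a6 b27
  row 3: a1 a2 a3 b34 a5 b36 b37
Rows 1 and 3 agree on B; apply B→E and equate their E entries.
Rows 1 and 3 agree on BE; apply BE→D and equate their D entries.
No row becomes fully distinguished — the join is lossy.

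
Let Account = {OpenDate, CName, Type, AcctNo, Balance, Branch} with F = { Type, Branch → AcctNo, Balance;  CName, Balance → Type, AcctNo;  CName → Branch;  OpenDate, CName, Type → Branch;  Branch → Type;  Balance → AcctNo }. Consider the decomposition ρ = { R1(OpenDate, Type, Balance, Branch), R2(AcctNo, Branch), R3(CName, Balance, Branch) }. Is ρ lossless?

Chase test. Columns are OpenDate, CName, Type, AcctNo, Balance, Branch; row i has aⱼ where attribute j ∈ Ri, else bᵢⱼ.
Initial tableau (one row per fragment):
  row 1: a1 b12 a3 b14 a5 a6
  row 2: b21 b22 b23 a4 b25 a6
  row 3: b31 a2 b33 b34 a5 a6
Rows 1 and 2 agree on Branch; apply Branch→Type and equate their Type entries.
Rows 1 and 3 agree on Branch; apply Branch→Type and equate their Type entries.
Rows 1 and 3 agree on Balance; apply Balance→AcctNo and equate their AcctNo entries.
Rows 1 and 2 agree on Type, Branch; apply Type, Branch→AcctNo, Balance and equate their AcctNo, Balance entries.
No row becomes fully distinguished — the join is lossy.

No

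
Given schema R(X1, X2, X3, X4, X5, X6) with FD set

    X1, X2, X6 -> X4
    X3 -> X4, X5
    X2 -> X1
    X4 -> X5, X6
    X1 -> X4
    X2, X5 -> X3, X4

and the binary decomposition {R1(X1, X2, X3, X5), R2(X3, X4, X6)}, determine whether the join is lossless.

Yes

Common attributes: R1 ∩ R2 = {X3}.
Closure of {X3}: X3 → X4, X5 applies, adding X4, X5; X4 → X5, X6 applies, adding X6. So (X3)⁺ = {X3, X4, X5, X6}.
This closure contains every attribute of R2, so R1 ∩ R2 → R2. The join is lossless.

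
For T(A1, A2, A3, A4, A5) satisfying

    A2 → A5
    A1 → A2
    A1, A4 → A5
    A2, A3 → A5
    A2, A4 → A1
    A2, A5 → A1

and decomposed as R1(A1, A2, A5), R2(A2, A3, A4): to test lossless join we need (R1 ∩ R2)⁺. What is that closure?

R1 ∩ R2 = {A2}.
A2 → A5 applies, adding A5
A2, A5 → A1 applies, adding A1
Closure: {A1, A2, A5}.

A1, A2, A5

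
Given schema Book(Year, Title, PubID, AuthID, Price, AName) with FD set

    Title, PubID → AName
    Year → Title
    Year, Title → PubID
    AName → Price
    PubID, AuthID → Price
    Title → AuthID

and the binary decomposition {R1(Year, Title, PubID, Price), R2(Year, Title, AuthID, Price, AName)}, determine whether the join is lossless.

Common attributes: R1 ∩ R2 = {Year, Title, Price}.
Closure of {Year, Title, Price}: Year, Title → PubID applies, adding PubID; Title → AuthID applies, adding AuthID; Title, PubID → AName applies, adding AName. So (Year, Title, Price)⁺ = {Year, Title, PubID, AuthID, Price, AName}.
This closure contains every attribute of R1, so R1 ∩ R2 → R1. The join is lossless.

Yes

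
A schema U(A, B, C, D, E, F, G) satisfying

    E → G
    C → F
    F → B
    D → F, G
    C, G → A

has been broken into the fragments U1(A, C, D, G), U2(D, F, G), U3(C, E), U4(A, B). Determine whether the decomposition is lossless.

No

Chase test. Columns are A, B, C, D, E, F, G; row i has aⱼ where attribute j ∈ Ui, else bᵢⱼ.
Initial tableau (one row per fragment):
  row 1: a1 b12 a3 a4 b15 b16 a7
  row 2: b21 b22 b23 a4 b25 a6 a7
  row 3: b31 b32 a3 b34 a5 b36 b37
  row 4: a1 a2 b43 b44 b45 b46 b47
Rows 1 and 3 agree on C; apply C→F and equate their F entries.
Rows 1 and 3 agree on F; apply F→B and equate their B entries.
Rows 1 and 2 agree on D; apply D→F, G and equate their F, G entries.
Rows 1 and 2 agree on F; apply F→B and equate their B entries.
No row becomes fully distinguished — the join is lossy.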